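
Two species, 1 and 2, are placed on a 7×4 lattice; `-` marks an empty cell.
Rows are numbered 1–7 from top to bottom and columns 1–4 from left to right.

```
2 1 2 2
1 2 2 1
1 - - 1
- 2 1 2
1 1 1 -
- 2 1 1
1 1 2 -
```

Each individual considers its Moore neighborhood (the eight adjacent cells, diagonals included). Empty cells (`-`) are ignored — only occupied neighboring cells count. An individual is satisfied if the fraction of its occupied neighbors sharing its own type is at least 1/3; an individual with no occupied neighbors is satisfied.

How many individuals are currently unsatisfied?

6

(1,1)2 1/3 satisfied
(1,2)1 1/5 not
(1,3)2 3/5 satisfied
(1,4)2 2/3 satisfied
(2,1)1 2/4 satisfied
(2,2)2 3/6 satisfied
(2,3)2 3/6 satisfied
(2,4)1 1/4 not
(3,1)1 1/3 satisfied
(3,4)1 2/4 satisfied
(4,2)2 0/5 not
(4,3)1 3/5 satisfied
(4,4)2 0/3 not
(5,1)1 1/3 satisfied
(5,2)1 4/6 satisfied
(5,3)1 4/7 satisfied
(6,2)2 1/7 not
(6,3)1 4/6 satisfied
(6,4)1 2/3 satisfied
(7,1)1 1/2 satisfied
(7,2)1 2/4 satisfied
(7,3)2 1/4 not
Unsatisfied: (1,2), (2,4), (4,2), (4,4), (6,2), (7,3) — 6 in total.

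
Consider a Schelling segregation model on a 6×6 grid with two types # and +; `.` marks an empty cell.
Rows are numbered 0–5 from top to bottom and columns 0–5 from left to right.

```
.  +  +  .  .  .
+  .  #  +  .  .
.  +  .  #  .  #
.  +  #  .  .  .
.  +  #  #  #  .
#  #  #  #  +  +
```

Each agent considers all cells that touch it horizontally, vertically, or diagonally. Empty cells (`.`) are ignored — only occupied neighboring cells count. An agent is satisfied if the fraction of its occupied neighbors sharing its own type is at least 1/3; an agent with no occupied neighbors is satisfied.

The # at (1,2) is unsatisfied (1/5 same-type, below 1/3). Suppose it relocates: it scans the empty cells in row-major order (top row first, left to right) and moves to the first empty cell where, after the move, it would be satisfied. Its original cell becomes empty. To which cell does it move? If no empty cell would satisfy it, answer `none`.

Vacating (1,2). Empty cells in order:
  (0,0): 0/2 same-type → still unsatisfied.
  (0,3): 0/2 same-type → still unsatisfied.
  (0,4): 0/1 same-type → still unsatisfied.
  (0,5): 0/0 same-type → satisfied — stop here.

(0,5)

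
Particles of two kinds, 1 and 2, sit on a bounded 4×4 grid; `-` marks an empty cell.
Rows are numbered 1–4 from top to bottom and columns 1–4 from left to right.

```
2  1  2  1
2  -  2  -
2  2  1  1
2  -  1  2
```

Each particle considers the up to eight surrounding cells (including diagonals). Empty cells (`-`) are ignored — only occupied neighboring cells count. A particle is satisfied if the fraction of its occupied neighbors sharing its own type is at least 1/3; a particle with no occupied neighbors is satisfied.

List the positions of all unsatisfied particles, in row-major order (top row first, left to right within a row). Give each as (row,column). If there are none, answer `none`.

Row 1: (1,1)2 1/2 satisfied · (1,2)1 0/4 not · (1,3)2 1/3 satisfied · (1,4)1 0/2 not
Row 2: (2,1)2 3/4 satisfied · (2,3)2 2/6 satisfied
Row 3: (3,1)2 3/3 satisfied · (3,2)2 4/6 satisfied · (3,3)1 2/5 satisfied · (3,4)1 2/4 satisfied
Row 4: (4,1)2 2/2 satisfied · (4,3)1 2/4 satisfied · (4,4)2 0/3 not

(1,2), (1,4), (4,4)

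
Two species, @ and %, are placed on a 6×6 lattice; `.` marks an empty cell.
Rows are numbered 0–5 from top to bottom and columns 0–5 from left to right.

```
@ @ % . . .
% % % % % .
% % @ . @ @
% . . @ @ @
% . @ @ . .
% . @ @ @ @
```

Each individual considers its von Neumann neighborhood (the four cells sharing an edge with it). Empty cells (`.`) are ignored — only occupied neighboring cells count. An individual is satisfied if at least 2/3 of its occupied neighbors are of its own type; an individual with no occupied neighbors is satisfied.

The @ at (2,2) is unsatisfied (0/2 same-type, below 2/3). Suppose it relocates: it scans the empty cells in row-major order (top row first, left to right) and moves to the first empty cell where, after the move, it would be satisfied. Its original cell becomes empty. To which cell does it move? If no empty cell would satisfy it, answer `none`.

Vacating (2,2). Empty cells in order:
  (0,3): 0/2 same-type → still unsatisfied.
  (0,4): 0/1 same-type → still unsatisfied.
  (0,5): 0/0 same-type → satisfied — stop here.

(0,5)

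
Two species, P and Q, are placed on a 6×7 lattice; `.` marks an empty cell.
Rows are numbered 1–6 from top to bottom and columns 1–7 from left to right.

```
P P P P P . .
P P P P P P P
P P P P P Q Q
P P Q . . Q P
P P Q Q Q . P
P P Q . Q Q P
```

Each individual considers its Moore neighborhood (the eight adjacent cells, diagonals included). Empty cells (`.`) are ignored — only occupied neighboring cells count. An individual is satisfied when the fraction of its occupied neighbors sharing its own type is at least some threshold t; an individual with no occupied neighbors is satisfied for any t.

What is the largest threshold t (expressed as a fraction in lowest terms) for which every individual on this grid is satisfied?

Row 1: (1,1)P 3/3 · (1,2)P 5/5 · (1,3)P 5/5 · (1,4)P 5/5 · (1,5)P 4/4
Row 2: (2,1)P 5/5 · (2,2)P 8/8 · (2,3)P 8/8 · (2,4)P 8/8 · (2,5)P 6/7 · (2,6)P 4/6 · (2,7)P 1/3
Row 3: (3,1)P 5/5 · (3,2)P 7/8 · (3,3)P 6/7 · (3,4)P 5/6 · (3,5)P 4/6 · (3,6)Q 2/7 · (3,7)Q 2/5
Row 4: (4,1)P 5/5 · (4,2)P 6/8 · (4,3)Q 2/7 · (4,6)Q 3/6 · (4,7)P 1/4
Row 5: (5,1)P 5/5 · (5,2)P 5/8 · (5,3)Q 3/6 · (5,4)Q 5/5 · (5,5)Q 4/4 · (5,7)P 2/4
Row 6: (6,1)P 3/3 · (6,2)P 3/5 · (6,3)Q 2/4 · (6,5)Q 3/3 · (6,6)Q 2/4 · (6,7)P 1/2
The smallest same-type fraction is 1/4 at (4,7), which reduces to 1/4. Any threshold above that leaves this individual unsatisfied.

1/4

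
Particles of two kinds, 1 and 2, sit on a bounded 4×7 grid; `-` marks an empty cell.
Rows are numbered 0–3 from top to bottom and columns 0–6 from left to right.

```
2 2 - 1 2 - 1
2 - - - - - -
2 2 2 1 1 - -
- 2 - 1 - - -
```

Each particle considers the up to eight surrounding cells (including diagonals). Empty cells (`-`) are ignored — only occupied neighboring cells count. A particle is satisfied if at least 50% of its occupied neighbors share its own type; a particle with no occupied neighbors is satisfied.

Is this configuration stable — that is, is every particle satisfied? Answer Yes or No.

No

(0,0)2 2/2 satisfied
(0,1)2 2/2 satisfied
(0,3)1 0/1 not
(0,4)2 0/1 not
(0,6)1 0/0 satisfied
(1,0)2 4/4 satisfied
(2,0)2 3/3 satisfied
(2,1)2 4/4 satisfied
(2,2)2 2/4 satisfied
(2,3)1 2/3 satisfied
(2,4)1 2/2 satisfied
(3,1)2 3/3 satisfied
(3,3)1 2/3 satisfied
For instance (0,3) has only 0/1 same-type neighbors, below 1/2.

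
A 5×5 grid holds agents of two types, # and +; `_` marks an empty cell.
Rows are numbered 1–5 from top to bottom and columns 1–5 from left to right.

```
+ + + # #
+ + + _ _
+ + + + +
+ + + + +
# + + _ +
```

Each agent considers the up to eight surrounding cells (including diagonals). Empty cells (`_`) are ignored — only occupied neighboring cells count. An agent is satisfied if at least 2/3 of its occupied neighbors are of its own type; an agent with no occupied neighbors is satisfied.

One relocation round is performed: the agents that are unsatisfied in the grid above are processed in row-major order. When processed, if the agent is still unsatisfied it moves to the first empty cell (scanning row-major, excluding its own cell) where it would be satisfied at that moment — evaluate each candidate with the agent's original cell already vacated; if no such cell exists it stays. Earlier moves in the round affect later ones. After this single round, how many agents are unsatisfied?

Initially unsatisfied (in order): (1,4), (5,1).
  (1,4): no empty cell satisfies it; stays.
  (5,1): no empty cell satisfies it; stays.
Resulting grid:
+ + + # #
+ + + _ _
+ + + + +
+ + + + +
# + + _ +
Unsatisfied now: (1,4), (5,1).

2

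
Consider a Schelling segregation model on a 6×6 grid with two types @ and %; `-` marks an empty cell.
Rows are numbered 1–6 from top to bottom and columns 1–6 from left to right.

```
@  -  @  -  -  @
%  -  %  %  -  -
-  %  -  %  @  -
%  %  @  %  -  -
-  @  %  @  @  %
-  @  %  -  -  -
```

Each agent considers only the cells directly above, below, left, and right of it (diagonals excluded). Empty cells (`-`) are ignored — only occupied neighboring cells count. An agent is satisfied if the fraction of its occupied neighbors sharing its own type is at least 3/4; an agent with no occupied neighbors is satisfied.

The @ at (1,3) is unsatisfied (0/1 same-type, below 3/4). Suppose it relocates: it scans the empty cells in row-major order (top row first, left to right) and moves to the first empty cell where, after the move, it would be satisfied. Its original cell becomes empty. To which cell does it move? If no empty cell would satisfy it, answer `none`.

Vacating (1,3). Empty cells in order:
  (1,2): 1/1 same-type → satisfied — stop here.

(1,2)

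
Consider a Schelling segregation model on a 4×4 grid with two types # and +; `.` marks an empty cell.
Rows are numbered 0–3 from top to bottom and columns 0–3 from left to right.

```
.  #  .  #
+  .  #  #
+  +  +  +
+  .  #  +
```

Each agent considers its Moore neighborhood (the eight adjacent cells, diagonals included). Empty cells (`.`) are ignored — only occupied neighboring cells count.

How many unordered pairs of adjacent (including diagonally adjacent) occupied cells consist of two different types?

10

Scan each occupied cell's neighbors to the right and below (and the two forward diagonals) so each pair is counted once.
Row 0: #(0,1)–#(1,2)= #(0,1)–+(1,0)≠ #(0,3)–#(1,3)= #(0,3)–#(1,2)=  → 1/4 unlike.
Row 1: +(1,0)–+(2,0)= +(1,0)–+(2,1)= #(1,2)–#(1,3)= #(1,2)–+(2,2)≠ #(1,2)–+(2,3)≠ #(1,2)–+(2,1)≠ #(1,3)–+(2,3)≠ #(1,3)–+(2,2)≠  → 5/8 unlike.
Row 2: +(2,0)–+(2,1)= +(2,0)–+(3,0)= +(2,1)–+(2,2)= +(2,1)–#(3,2)≠ +(2,1)–+(3,0)= +(2,2)–+(2,3)= +(2,2)–#(3,2)≠ +(2,2)–+(3,3)= +(2,3)–+(3,3)= +(2,3)–#(3,2)≠  → 3/10 unlike.
Row 3: #(3,2)–+(3,3)≠  → 1/1 unlike.
Total adjacent occupied pairs: 23; unlike-type pairs: 10.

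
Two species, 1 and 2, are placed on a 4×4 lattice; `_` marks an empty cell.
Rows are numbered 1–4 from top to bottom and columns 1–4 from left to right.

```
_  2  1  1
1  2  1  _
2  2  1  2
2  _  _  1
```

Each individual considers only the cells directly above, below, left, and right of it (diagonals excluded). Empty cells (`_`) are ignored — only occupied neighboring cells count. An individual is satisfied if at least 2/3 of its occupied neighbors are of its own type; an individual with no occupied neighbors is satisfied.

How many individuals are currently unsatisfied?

6

(1,2)2 1/2 ✗
(1,3)1 2/3 ✓
(1,4)1 1/1 ✓
(2,1)1 0/2 ✗
(2,2)2 2/4 ✗
(2,3)1 2/3 ✓
(3,1)2 2/3 ✓
(3,2)2 2/3 ✓
(3,3)1 1/3 ✗
(3,4)2 0/2 ✗
(4,1)2 1/1 ✓
(4,4)1 0/1 ✗
Unsatisfied: (1,2), (2,1), (2,2), (3,3), (3,4), (4,4) — 6 in total.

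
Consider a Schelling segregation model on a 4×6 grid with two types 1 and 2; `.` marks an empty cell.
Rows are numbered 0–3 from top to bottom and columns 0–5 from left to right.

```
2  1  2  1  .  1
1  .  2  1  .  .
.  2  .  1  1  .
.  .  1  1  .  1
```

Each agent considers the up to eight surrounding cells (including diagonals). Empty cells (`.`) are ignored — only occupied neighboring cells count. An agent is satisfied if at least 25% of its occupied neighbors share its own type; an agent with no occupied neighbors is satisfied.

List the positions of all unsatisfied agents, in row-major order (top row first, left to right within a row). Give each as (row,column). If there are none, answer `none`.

(0,0)2 0/2 not
(0,1)1 1/4 satisfied
(0,2)2 1/4 satisfied
(0,3)1 1/3 satisfied
(0,5)1 0/0 satisfied
(1,0)1 1/3 satisfied
(1,2)2 2/6 satisfied
(1,3)1 3/5 satisfied
(2,1)2 1/3 satisfied
(2,3)1 4/5 satisfied
(2,4)1 4/4 satisfied
(3,2)1 2/3 satisfied
(3,3)1 3/3 satisfied
(3,5)1 1/1 satisfied

(0,0)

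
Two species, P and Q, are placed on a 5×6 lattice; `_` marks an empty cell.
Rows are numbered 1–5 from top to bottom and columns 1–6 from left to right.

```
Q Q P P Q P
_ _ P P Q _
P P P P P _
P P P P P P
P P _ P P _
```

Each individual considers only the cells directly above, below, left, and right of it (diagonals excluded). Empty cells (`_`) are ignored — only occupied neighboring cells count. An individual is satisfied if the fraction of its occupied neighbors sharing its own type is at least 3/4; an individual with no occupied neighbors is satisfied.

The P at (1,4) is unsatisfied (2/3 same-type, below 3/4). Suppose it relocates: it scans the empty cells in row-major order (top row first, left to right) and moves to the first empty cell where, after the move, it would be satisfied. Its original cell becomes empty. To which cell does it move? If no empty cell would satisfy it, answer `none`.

Vacating (1,4). Empty cells in order:
  (2,1): 1/2 same-type → still unsatisfied.
  (2,2): 2/3 same-type → still unsatisfied.
  (2,6): 1/2 same-type → still unsatisfied.
  (3,6): 2/2 same-type → satisfied — stop here.

(3,6)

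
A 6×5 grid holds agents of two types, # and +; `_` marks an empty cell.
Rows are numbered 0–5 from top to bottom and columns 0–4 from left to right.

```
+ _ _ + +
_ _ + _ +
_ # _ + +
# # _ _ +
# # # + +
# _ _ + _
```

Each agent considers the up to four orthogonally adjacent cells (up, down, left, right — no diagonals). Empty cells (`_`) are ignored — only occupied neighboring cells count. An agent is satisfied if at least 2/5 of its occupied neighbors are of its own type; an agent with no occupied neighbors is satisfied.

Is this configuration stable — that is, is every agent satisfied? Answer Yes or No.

(0,0)+ 0/0 satisfied
(0,3)+ 1/1 satisfied
(0,4)+ 2/2 satisfied
(1,2)+ 0/0 satisfied
(1,4)+ 2/2 satisfied
(2,1)# 1/1 satisfied
(2,3)+ 1/1 satisfied
(2,4)+ 3/3 satisfied
(3,0)# 2/2 satisfied
(3,1)# 3/3 satisfied
(3,4)+ 2/2 satisfied
(4,0)# 3/3 satisfied
(4,1)# 3/3 satisfied
(4,2)# 1/2 satisfied
(4,3)+ 2/3 satisfied
(4,4)+ 2/2 satisfied
(5,0)# 1/1 satisfied
(5,3)+ 1/1 satisfied
All meet the threshold, so the configuration is stable.

Yes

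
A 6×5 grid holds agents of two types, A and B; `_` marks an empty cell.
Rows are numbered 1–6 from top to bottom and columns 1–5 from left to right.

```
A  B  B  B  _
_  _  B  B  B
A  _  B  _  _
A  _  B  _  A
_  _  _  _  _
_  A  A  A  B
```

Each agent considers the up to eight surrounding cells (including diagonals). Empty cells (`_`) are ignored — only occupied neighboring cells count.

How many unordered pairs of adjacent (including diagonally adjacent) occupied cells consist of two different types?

2

Scan each occupied cell's neighbors to the right and below (and the two forward diagonals) so each pair is counted once.
From row 1: 1 unlike of 9 pairs (running 1/9).
From row 2: 0 unlike of 4 pairs (running 1/13).
From row 3: 0 unlike of 2 pairs (running 1/15).
From row 6: 1 unlike of 3 pairs (running 2/18).
Total adjacent occupied pairs: 18; unlike-type pairs: 2.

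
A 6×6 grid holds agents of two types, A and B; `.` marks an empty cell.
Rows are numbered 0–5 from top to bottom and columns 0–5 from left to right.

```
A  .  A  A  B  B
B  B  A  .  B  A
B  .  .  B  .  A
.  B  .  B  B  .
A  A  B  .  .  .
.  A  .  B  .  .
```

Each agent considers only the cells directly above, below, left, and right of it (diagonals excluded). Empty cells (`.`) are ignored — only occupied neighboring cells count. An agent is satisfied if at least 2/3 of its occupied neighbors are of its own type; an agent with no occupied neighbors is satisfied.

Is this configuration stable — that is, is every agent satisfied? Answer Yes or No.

No

Row 0: (0,0)A 0/1 unhappy · (0,2)A 2/2 ok · (0,3)A 1/2 unhappy · (0,4)B 2/3 ok · (0,5)B 1/2 unhappy
Row 1: (1,0)B 2/3 ok · (1,1)B 1/2 unhappy · (1,2)A 1/2 unhappy · (1,4)B 1/2 unhappy · (1,5)A 1/3 unhappy
Row 2: (2,0)B 1/1 ok · (2,3)B 1/1 ok · (2,5)A 1/1 ok
Row 3: (3,1)B 0/1 unhappy · (3,3)B 2/2 ok · (3,4)B 1/1 ok
Row 4: (4,0)A 1/1 ok · (4,1)A 2/4 unhappy · (4,2)B 0/1 unhappy
Row 5: (5,1)A 1/1 ok · (5,3)B 0/0 ok
For instance (0,0) has only 0/1 same-type neighbors, below 2/3.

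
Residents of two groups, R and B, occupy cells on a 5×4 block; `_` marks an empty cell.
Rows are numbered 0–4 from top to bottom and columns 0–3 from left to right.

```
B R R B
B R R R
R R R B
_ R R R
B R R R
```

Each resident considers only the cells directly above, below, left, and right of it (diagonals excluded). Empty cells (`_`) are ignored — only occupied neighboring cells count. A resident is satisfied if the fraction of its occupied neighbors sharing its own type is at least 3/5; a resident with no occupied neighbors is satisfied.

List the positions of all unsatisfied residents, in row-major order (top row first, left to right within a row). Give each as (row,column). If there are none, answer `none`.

(0,0)B 1/2 not
(0,1)R 2/3 satisfied
(0,2)R 2/3 satisfied
(0,3)B 0/2 not
(1,0)B 1/3 not
(1,1)R 3/4 satisfied
(1,2)R 4/4 satisfied
(1,3)R 1/3 not
(2,0)R 1/2 not
(2,1)R 4/4 satisfied
(2,2)R 3/4 satisfied
(2,3)B 0/3 not
(3,1)R 3/3 satisfied
(3,2)R 4/4 satisfied
(3,3)R 2/3 satisfied
(4,0)B 0/1 not
(4,1)R 2/3 satisfied
(4,2)R 3/3 satisfied
(4,3)R 2/2 satisfied

(0,0), (0,3), (1,0), (1,3), (2,0), (2,3), (4,0)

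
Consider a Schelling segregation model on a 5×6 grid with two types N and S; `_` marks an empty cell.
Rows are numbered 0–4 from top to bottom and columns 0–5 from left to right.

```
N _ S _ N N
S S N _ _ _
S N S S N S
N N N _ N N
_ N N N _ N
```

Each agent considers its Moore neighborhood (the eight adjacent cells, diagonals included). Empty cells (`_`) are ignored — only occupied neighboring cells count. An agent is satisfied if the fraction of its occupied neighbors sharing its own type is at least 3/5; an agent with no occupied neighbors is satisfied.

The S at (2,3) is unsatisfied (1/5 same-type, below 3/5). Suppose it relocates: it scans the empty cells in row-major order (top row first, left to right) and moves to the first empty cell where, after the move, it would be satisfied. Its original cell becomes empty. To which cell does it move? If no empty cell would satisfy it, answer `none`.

(0,1)

Vacating (2,3). Empty cells in order:
  (0,1): 3/5 same-type → satisfied — stop here.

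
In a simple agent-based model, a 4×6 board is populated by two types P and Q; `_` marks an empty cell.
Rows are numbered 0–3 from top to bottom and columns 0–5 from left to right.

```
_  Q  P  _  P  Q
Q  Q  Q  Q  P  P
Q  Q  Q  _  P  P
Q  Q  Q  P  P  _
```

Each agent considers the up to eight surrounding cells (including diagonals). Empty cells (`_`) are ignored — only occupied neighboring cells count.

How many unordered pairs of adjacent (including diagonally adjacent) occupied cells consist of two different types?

Scan each occupied cell's neighbors to the right and below (and the two forward diagonals) so each pair is counted once.
Row 0: Q(0,1)–P(0,2)≠ Q(0,1)–Q(1,1)= Q(0,1)–Q(1,2)= Q(0,1)–Q(1,0)= P(0,2)–Q(1,2)≠ P(0,2)–Q(1,3)≠ P(0,2)–Q(1,1)≠ P(0,4)–Q(0,5)≠ P(0,4)–P(1,4)= P(0,4)–P(1,5)= P(0,4)–Q(1,3)≠ Q(0,5)–P(1,5)≠ Q(0,5)–P(1,4)≠  → 8/13 unlike.
Row 1: Q(1,0)–Q(1,1)= Q(1,0)–Q(2,0)= Q(1,0)–Q(2,1)= Q(1,1)–Q(1,2)= Q(1,1)–Q(2,1)= Q(1,1)–Q(2,2)= Q(1,1)–Q(2,0)= Q(1,2)–Q(1,3)= Q(1,2)–Q(2,2)= Q(1,2)–Q(2,1)= Q(1,3)–P(1,4)≠ Q(1,3)–P(2,4)≠ Q(1,3)–Q(2,2)= P(1,4)–P(1,5)= P(1,4)–P(2,4)= P(1,4)–P(2,5)= P(1,5)–P(2,5)= P(1,5)–P(2,4)=  → 2/18 unlike.
Row 2: Q(2,0)–Q(2,1)= Q(2,0)–Q(3,0)= Q(2,0)–Q(3,1)= Q(2,1)–Q(2,2)= Q(2,1)–Q(3,1)= Q(2,1)–Q(3,2)= Q(2,1)–Q(3,0)= Q(2,2)–Q(3,2)= Q(2,2)–P(3,3)≠ Q(2,2)–Q(3,1)= P(2,4)–P(2,5)= P(2,4)–P(3,4)= P(2,4)–P(3,3)= P(2,5)–P(3,4)=  → 1/14 unlike.
Row 3: Q(3,0)–Q(3,1)= Q(3,1)–Q(3,2)= Q(3,2)–P(3,3)≠ P(3,3)–P(3,4)=  → 1/4 unlike.
Total adjacent occupied pairs: 49; unlike-type pairs: 12.

12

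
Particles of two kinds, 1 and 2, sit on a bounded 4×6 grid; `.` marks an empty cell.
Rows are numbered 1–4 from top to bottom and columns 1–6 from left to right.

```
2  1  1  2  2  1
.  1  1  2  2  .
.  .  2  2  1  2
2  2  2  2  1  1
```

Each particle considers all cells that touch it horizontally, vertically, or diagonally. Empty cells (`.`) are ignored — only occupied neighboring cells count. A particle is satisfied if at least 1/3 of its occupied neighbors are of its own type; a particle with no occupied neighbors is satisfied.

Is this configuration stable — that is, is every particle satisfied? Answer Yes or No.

No

Row 1: (1,1)2 0/2 not · (1,2)1 3/4 satisfied · (1,3)1 3/5 satisfied · (1,4)2 3/5 satisfied · (1,5)2 3/4 satisfied · (1,6)1 0/2 not
Row 2: (2,2)1 3/5 satisfied · (2,3)1 3/7 satisfied · (2,4)2 5/8 satisfied · (2,5)2 5/7 satisfied
Row 3: (3,3)2 5/7 satisfied · (3,4)2 5/8 satisfied · (3,5)1 2/7 not · (3,6)2 1/4 not
Row 4: (4,1)2 1/1 satisfied · (4,2)2 3/3 satisfied · (4,3)2 4/4 satisfied · (4,4)2 3/5 satisfied · (4,5)1 2/5 satisfied · (4,6)1 2/3 satisfied
For instance (1,1) has only 0/2 same-type neighbors, below 1/3.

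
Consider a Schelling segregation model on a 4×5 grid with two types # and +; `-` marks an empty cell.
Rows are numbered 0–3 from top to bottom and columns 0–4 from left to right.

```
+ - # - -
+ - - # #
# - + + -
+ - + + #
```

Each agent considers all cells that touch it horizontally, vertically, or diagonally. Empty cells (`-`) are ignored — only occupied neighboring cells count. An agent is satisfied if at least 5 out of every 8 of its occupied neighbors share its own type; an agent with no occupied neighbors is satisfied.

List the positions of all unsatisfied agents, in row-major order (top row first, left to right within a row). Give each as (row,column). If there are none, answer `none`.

(1,0), (1,3), (1,4), (2,0), (2,3), (3,0), (3,4)

(0,0)+ 1/1 ✓
(0,2)# 1/1 ✓
(1,0)+ 1/2 ✗
(1,3)# 2/4 ✗
(1,4)# 1/2 ✗
(2,0)# 0/2 ✗
(2,2)+ 3/4 ✓
(2,3)+ 3/6 ✗
(3,0)+ 0/1 ✗
(3,2)+ 3/3 ✓
(3,3)+ 3/4 ✓
(3,4)# 0/2 ✗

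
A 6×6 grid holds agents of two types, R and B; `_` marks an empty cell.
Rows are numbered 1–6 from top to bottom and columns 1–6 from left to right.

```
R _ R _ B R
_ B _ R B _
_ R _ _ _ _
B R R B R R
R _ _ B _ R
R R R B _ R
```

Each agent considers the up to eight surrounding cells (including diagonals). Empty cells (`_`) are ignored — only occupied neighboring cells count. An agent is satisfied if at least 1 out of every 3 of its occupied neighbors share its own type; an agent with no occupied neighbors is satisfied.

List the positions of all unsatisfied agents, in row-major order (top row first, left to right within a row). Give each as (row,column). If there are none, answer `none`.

(1,1)R 0/1 not
(1,3)R 1/2 satisfied
(1,5)B 1/3 satisfied
(1,6)R 0/2 not
(2,2)B 0/3 not
(2,4)R 1/3 satisfied
(2,5)B 1/3 satisfied
(3,2)R 2/4 satisfied
(4,1)B 0/3 not
(4,2)R 3/4 satisfied
(4,3)R 2/4 satisfied
(4,4)B 1/3 satisfied
(4,5)R 2/4 satisfied
(4,6)R 2/2 satisfied
(5,1)R 3/4 satisfied
(5,4)B 2/5 satisfied
(5,6)R 3/3 satisfied
(6,1)R 2/2 satisfied
(6,2)R 3/3 satisfied
(6,3)R 1/3 satisfied
(6,4)B 1/2 satisfied
(6,6)R 1/1 satisfied

(1,1), (1,6), (2,2), (4,1)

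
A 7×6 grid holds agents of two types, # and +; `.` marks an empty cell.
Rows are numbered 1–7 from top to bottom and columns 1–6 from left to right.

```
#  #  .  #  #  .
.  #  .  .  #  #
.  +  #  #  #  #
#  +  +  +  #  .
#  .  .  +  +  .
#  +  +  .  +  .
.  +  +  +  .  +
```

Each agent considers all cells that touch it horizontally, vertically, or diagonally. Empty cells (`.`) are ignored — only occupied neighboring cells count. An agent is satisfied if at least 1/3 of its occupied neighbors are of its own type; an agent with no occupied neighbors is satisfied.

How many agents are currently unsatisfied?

0

(1,1)# 2/2 satisfied
(1,2)# 2/2 satisfied
(1,4)# 2/2 satisfied
(1,5)# 3/3 satisfied
(2,2)# 3/4 satisfied
(2,5)# 6/6 satisfied
(2,6)# 4/4 satisfied
(3,2)+ 2/5 satisfied
(3,3)# 2/6 satisfied
(3,4)# 4/6 satisfied
(3,5)# 5/6 satisfied
(3,6)# 4/4 satisfied
(4,1)# 1/3 satisfied
(4,2)+ 2/5 satisfied
(4,3)+ 4/6 satisfied
(4,4)+ 3/7 satisfied
(4,5)# 3/6 satisfied
(5,1)# 2/4 satisfied
(5,4)+ 5/6 satisfied
(5,5)+ 3/4 satisfied
(6,1)# 1/3 satisfied
(6,2)+ 3/5 satisfied
(6,3)+ 5/5 satisfied
(6,5)+ 4/4 satisfied
(7,2)+ 3/4 satisfied
(7,3)+ 4/4 satisfied
(7,4)+ 3/3 satisfied
(7,6)+ 1/1 satisfied
Every one meets the threshold.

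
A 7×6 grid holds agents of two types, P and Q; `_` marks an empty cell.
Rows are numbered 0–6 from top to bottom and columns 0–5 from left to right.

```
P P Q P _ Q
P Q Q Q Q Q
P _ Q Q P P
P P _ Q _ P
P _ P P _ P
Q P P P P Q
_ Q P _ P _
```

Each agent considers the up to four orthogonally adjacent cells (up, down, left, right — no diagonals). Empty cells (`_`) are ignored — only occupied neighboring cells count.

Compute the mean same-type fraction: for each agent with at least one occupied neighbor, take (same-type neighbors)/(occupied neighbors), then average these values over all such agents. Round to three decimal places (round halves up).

Row 0: (0,0)P 2/2 · (0,1)P 1/3 · (0,2)Q 1/3 · (0,3)P 0/2 · (0,5)Q 1/1
Row 1: (1,0)P 2/3 · (1,1)Q 1/3 · (1,2)Q 4/4 · (1,3)Q 3/4 · (1,4)Q 2/3 · (1,5)Q 2/3
Row 2: (2,0)P 2/2 · (2,2)Q 2/2 · (2,3)Q 3/4 · (2,4)P 1/3 · (2,5)P 2/3
Row 3: (3,0)P 3/3 · (3,1)P 1/1 · (3,3)Q 1/2 · (3,5)P 2/2
Row 4: (4,0)P 1/2 · (4,2)P 2/2 · (4,3)P 2/3 · (4,5)P 1/2
Row 5: (5,0)Q 0/2 · (5,1)P 1/3 · (5,2)P 4/4 · (5,3)P 3/3 · (5,4)P 2/3 · (5,5)Q 0/2
Row 6: (6,1)Q 0/2 · (6,2)P 1/2 · (6,4)P 1/1
Sum over 33 agents: 2/2 + 1/3 + 1/3 + 0/2 + 1/1 + 2/3 + 1/3 + 4/4 + 3/4 + 2/3 + 2/3 + 2/2 + 2/2 + 3/4 + 1/3 + 2/3 + 3/3 + 1/1 + 1/2 + 2/2 + 1/2 + 2/2 + 2/3 + 1/2 + 0/2 + 1/3 + 4/4 + 3/3 + 2/3 + 0/2 + 0/2 + 1/2 + 1/1 = 127/6; mean = 127/6 ÷ 33 = 127/198 = 0.641414… → 0.641.

0.641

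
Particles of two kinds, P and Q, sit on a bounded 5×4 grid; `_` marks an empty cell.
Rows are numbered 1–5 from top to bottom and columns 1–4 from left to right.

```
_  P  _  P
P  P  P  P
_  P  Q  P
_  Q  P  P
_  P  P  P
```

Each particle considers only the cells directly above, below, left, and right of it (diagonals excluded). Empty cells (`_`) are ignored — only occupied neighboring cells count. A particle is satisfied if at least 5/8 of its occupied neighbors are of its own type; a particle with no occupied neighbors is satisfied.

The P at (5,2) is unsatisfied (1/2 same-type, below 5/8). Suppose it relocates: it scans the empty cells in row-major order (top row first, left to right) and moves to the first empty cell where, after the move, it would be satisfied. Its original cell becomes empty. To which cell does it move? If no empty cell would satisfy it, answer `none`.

Vacating (5,2). Empty cells in order:
  (1,1): 2/2 same-type → satisfied — stop here.

(1,1)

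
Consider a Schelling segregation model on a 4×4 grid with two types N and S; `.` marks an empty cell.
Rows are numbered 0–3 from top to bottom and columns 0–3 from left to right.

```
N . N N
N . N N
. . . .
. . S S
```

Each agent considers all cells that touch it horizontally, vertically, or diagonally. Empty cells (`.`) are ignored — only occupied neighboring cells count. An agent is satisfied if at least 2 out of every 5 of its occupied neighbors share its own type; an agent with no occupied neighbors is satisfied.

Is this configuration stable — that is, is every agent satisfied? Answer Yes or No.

Row 0: (0,0)N 1/1 satisfied · (0,2)N 3/3 satisfied · (0,3)N 3/3 satisfied
Row 1: (1,0)N 1/1 satisfied · (1,2)N 3/3 satisfied · (1,3)N 3/3 satisfied
Row 3: (3,2)S 1/1 satisfied · (3,3)S 1/1 satisfied
All meet the threshold, so the configuration is stable.

Yes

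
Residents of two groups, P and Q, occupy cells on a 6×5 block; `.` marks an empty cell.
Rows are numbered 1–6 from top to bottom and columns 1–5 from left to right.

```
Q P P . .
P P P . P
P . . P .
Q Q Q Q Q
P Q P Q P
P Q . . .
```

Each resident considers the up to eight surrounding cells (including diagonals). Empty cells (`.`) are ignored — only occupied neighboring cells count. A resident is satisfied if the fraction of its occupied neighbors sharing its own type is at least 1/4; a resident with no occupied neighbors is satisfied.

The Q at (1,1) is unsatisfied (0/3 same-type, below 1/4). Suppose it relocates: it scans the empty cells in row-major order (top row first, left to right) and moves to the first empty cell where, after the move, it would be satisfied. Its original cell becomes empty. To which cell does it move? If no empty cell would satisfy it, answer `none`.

Vacating (1,1). Empty cells in order:
  (1,4): 0/3 same-type → still unsatisfied.
  (1,5): 0/1 same-type → still unsatisfied.
  (2,4): 0/4 same-type → still unsatisfied.
  (3,2): 3/7 same-type → satisfied — stop here.

(3,2)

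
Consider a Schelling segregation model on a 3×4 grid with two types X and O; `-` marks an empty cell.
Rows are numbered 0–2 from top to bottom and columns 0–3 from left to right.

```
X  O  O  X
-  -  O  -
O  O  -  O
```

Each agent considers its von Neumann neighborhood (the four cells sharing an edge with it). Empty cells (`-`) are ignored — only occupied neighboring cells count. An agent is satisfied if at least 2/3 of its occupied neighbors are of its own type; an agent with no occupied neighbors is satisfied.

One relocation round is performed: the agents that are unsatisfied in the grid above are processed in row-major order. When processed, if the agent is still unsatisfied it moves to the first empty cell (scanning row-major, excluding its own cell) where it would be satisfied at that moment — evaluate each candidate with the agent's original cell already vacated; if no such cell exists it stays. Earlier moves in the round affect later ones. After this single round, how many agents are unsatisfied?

Initially unsatisfied (in order): (0,0), (0,1), (0,3).
  (0,0): no empty cell satisfies it; stays.
  (0,1) → (1,1).
  (0,3): no empty cell satisfies it; stays.
Resulting grid:
X - O X
- O O -
O O - O
Unsatisfied now: (0,2), (0,3).

2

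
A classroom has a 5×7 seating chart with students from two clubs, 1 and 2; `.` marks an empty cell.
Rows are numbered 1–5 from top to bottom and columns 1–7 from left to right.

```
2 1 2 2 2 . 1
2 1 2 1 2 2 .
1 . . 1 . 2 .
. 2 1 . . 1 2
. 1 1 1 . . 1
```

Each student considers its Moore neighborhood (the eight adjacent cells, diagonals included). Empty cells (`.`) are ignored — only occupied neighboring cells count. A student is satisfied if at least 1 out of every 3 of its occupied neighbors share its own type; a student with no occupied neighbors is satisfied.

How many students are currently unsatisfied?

(1,1)2 1/3 ✓
(1,2)1 1/5 ✗
(1,3)2 2/5 ✓
(1,4)2 4/5 ✓
(1,5)2 3/4 ✓
(1,7)1 0/1 ✗
(2,1)2 1/4 ✗
(2,2)1 2/6 ✓
(2,3)2 2/6 ✓
(2,4)1 1/6 ✗
(2,5)2 4/6 ✓
(2,6)2 3/4 ✓
(3,1)1 1/3 ✓
(3,4)1 2/4 ✓
(3,6)2 3/4 ✓
(4,2)2 0/4 ✗
(4,3)1 4/5 ✓
(4,6)1 1/3 ✓
(4,7)2 1/3 ✓
(5,2)1 2/3 ✓
(5,3)1 3/4 ✓
(5,4)1 2/2 ✓
(5,7)1 1/2 ✓
Unsatisfied: (1,2), (1,7), (2,1), (2,4), (4,2) — 5 in total.

5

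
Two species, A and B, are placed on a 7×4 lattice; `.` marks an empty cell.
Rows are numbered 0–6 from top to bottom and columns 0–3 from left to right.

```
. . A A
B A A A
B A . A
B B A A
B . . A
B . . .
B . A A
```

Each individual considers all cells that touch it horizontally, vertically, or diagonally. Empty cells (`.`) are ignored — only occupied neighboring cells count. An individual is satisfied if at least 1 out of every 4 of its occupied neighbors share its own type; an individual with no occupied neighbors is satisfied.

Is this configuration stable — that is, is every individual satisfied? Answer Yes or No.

Row 0: (0,2)A 4/4 ok · (0,3)A 3/3 ok
Row 1: (1,0)B 1/3 ok · (1,1)A 3/5 ok · (1,2)A 6/6 ok · (1,3)A 4/4 ok
Row 2: (2,0)B 3/5 ok · (2,1)A 3/7 ok · (2,3)A 4/4 ok
Row 3: (3,0)B 3/4 ok · (3,1)B 3/5 ok · (3,2)A 4/5 ok · (3,3)A 3/3 ok
Row 4: (4,0)B 3/3 ok · (4,3)A 2/2 ok
Row 5: (5,0)B 2/2 ok
Row 6: (6,0)B 1/1 ok · (6,2)A 1/1 ok · (6,3)A 1/1 ok
All meet the threshold, so the configuration is stable.

Yes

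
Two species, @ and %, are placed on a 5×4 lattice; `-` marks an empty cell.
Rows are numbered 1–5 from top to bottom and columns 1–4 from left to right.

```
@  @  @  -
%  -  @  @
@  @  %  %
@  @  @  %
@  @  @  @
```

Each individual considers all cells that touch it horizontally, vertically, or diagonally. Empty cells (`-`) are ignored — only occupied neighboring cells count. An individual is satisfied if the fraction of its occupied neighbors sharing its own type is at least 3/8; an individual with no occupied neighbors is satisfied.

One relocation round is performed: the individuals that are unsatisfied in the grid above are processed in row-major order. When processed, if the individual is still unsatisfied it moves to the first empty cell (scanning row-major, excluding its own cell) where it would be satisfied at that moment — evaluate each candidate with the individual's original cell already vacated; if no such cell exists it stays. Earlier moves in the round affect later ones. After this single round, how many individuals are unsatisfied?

2

Initially unsatisfied (in order): (2,1), (3,3).
  (2,1): no empty cell satisfies it; stays.
  (3,3): no empty cell satisfies it; stays.
Resulting grid:
@ @ @ -
% - @ @
@ @ % %
@ @ @ %
@ @ @ @
Unsatisfied now: (2,1), (3,3).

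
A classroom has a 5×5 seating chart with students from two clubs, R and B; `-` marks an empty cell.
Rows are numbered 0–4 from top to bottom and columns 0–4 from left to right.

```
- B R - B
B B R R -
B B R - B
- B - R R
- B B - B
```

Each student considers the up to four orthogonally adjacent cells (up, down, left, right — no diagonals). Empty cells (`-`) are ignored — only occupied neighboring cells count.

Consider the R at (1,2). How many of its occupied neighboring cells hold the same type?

3

Occupied neighbors of (1,2): (0,2)=R, (2,2)=R, (1,1)=B, (1,3)=R.
Same type (R): 3 of 4.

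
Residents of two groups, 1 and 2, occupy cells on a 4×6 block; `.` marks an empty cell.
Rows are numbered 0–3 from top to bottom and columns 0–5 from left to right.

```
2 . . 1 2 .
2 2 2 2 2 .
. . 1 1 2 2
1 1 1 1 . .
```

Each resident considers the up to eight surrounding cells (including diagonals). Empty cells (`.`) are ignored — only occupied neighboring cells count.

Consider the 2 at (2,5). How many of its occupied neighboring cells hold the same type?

2

Occupied neighbors of (2,5): (1,4)=2, (2,4)=2.
Same type (2): 2 of 2.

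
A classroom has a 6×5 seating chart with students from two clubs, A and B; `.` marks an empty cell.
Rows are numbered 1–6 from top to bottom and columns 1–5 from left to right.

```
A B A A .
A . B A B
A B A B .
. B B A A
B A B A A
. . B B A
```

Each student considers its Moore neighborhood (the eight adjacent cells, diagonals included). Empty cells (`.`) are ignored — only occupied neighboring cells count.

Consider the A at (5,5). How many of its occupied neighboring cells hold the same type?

4

Occupied neighbors of (5,5): (4,4)=A, (4,5)=A, (5,4)=A, (6,4)=B, (6,5)=A.
Same type (A): 4 of 5.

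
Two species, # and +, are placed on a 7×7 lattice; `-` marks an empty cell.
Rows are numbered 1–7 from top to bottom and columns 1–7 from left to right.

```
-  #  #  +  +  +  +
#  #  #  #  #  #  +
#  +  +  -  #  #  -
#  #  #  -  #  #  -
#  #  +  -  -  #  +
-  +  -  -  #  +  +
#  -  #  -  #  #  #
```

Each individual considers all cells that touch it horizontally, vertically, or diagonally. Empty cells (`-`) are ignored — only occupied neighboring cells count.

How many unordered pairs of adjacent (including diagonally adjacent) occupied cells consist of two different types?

Scan each occupied cell's neighbors to the right and below (and the two forward diagonals) so each pair is counted once.
Row 1: #(1,2)–#(1,3)= #(1,2)–#(2,2)= #(1,2)–#(2,3)= #(1,2)–#(2,1)= #(1,3)–+(1,4)≠ #(1,3)–#(2,3)= #(1,3)–#(2,4)= #(1,3)–#(2,2)= +(1,4)–+(1,5)= +(1,4)–#(2,4)≠ +(1,4)–#(2,5)≠ +(1,4)–#(2,3)≠ +(1,5)–+(1,6)= +(1,5)–#(2,5)≠ +(1,5)–#(2,6)≠ +(1,5)–#(2,4)≠ +(1,6)–+(1,7)= +(1,6)–#(2,6)≠ +(1,6)–+(2,7)= +(1,6)–#(2,5)≠ +(1,7)–+(2,7)= +(1,7)–#(2,6)≠  → 10/22 unlike.
Row 2: #(2,1)–#(2,2)= #(2,1)–#(3,1)= #(2,1)–+(3,2)≠ #(2,2)–#(2,3)= #(2,2)–+(3,2)≠ #(2,2)–+(3,3)≠ #(2,2)–#(3,1)= #(2,3)–#(2,4)= #(2,3)–+(3,3)≠ #(2,3)–+(3,2)≠ #(2,4)–#(2,5)= #(2,4)–#(3,5)= #(2,4)–+(3,3)≠ #(2,5)–#(2,6)= #(2,5)–#(3,5)= #(2,5)–#(3,6)= #(2,6)–+(2,7)≠ #(2,6)–#(3,6)= #(2,6)–#(3,5)= +(2,7)–#(3,6)≠  → 8/20 unlike.
Row 3: #(3,1)–+(3,2)≠ #(3,1)–#(4,1)= #(3,1)–#(4,2)= +(3,2)–+(3,3)= +(3,2)–#(4,2)≠ +(3,2)–#(4,3)≠ +(3,2)–#(4,1)≠ +(3,3)–#(4,3)≠ +(3,3)–#(4,2)≠ #(3,5)–#(3,6)= #(3,5)–#(4,5)= #(3,5)–#(4,6)= #(3,6)–#(4,6)= #(3,6)–#(4,5)=  → 6/14 unlike.
Row 4: #(4,1)–#(4,2)= #(4,1)–#(5,1)= #(4,1)–#(5,2)= #(4,2)–#(4,3)= #(4,2)–#(5,2)= #(4,2)–+(5,3)≠ #(4,2)–#(5,1)= #(4,3)–+(5,3)≠ #(4,3)–#(5,2)= #(4,5)–#(4,6)= #(4,5)–#(5,6)= #(4,6)–#(5,6)= #(4,6)–+(5,7)≠  → 3/13 unlike.
Row 5: #(5,1)–#(5,2)= #(5,1)–+(6,2)≠ #(5,2)–+(5,3)≠ #(5,2)–+(6,2)≠ +(5,3)–+(6,2)= #(5,6)–+(5,7)≠ #(5,6)–+(6,6)≠ #(5,6)–+(6,7)≠ #(5,6)–#(6,5)= +(5,7)–+(6,7)= +(5,7)–+(6,6)=  → 6/11 unlike.
Row 6: +(6,2)–#(7,3)≠ +(6,2)–#(7,1)≠ #(6,5)–+(6,6)≠ #(6,5)–#(7,5)= #(6,5)–#(7,6)= +(6,6)–+(6,7)= +(6,6)–#(7,6)≠ +(6,6)–#(7,7)≠ +(6,6)–#(7,5)≠ +(6,7)–#(7,7)≠ +(6,7)–#(7,6)≠  → 8/11 unlike.
Row 7: #(7,5)–#(7,6)= #(7,6)–#(7,7)=  → 0/2 unlike.
Total adjacent occupied pairs: 93; unlike-type pairs: 41.

41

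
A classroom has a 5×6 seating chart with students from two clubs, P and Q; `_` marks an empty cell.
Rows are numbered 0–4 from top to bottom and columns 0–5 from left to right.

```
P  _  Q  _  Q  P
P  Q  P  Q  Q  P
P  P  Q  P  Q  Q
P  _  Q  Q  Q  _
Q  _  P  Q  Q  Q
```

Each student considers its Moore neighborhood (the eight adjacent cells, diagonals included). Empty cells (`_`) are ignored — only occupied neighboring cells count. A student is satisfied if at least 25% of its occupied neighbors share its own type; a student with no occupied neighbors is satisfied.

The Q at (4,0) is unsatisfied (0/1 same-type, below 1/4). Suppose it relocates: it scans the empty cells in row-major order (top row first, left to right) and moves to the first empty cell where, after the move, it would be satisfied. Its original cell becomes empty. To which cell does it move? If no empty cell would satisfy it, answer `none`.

Vacating (4,0). Empty cells in order:
  (0,1): 2/5 same-type → satisfied — stop here.

(0,1)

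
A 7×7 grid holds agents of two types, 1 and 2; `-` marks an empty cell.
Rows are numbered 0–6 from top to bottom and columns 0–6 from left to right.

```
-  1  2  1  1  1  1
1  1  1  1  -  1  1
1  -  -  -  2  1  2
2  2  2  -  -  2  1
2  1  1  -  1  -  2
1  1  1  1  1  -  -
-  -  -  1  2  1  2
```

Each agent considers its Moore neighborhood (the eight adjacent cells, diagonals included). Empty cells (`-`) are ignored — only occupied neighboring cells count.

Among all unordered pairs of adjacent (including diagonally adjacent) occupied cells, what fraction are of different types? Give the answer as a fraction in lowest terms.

Scan each occupied cell's neighbors to the right and below (and the two forward diagonals) so each pair is counted once.
From row 0: 5 unlike of 19 pairs (running 5/19).
From row 1: 4 unlike of 12 pairs (running 9/31).
From row 2: 6 unlike of 9 pairs (running 15/40).
From row 3: 8 unlike of 13 pairs (running 23/53).
From row 4: 3 unlike of 12 pairs (running 26/65).
From row 5: 2 unlike of 10 pairs (running 28/75).
From row 6: 3 unlike of 3 pairs (running 31/78).
Total adjacent occupied pairs: 78; unlike-type pairs: 31.
31/78 is already in lowest terms.

31/78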